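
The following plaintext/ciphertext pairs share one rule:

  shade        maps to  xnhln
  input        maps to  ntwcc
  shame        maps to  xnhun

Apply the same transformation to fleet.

krlmc

Each letter shifts forward by (position + 5), i.e. 5, 6, 7, … — the shift grows by one for each successive letter.
On fleet: f+5=k, l+6=r, e+7=l, e+8=m, t+9=c.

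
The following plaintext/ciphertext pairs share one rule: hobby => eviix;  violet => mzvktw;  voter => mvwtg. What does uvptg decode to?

h(7)→e(4) and o(14)→v(21) fit y≡21x+13 (mod 26); the inverse of 21 mod 26 is 5. This is an affine cipher: with a=0,…,z=25, each position x becomes (21x+13) mod 26.
Undoing it on uvptg: u(20)→5·(20−13)≡9=j; v(21)→5·(21−13)≡14=o; p(15)→5·(15−13)≡10=k; t(19)→5·(19−13)≡4=e; g(6)→5·(6−13)≡17=r (all mod 26).

joker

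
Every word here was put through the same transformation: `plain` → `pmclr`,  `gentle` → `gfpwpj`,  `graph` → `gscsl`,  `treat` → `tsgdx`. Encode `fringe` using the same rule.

fskqkj

In plain: p→p is +0, l→m is +1, a→c is +2, i→l is +3 — the shift increases by 1 each position. The shift increases by 1 at each position, starting from +0: 0, 1, 2, ….
On fringe: f+0=f, r+1=s, i+2=k, n+3=q, g+4=k, e+5=j.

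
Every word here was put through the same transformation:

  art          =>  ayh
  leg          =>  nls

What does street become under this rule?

allyaz

The output letters match the input read backwards, each shifted +7: art reversed is tra. The word is reversed, then every letter is shifted forward by 7.
On street: reverse → teerts; then shift: t+7=a, e+7=l, e+7=l, r+7=y, t+7=a, s+7=z.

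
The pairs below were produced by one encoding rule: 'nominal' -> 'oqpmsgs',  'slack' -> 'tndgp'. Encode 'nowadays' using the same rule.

oqzeigfa

In nominal: n→o is +1, o→q is +2, m→p is +3, i→m is +4 — the shift increases by 1 each position. Letter i (0-indexed) is shifted by i+1, so successive shifts are 1, 2, 3, ….
On nowadays: n+1=o, o+2=q, w+3=z, a+4=e, d+5=i, a+6=g, y+7=f, s+8=a.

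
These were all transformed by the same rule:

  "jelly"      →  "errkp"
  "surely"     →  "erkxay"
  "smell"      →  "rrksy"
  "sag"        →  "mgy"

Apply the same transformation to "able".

krhg

The output letters match the input read backwards, each shifted +6: jelly reversed is yllej. Two steps: reverse the string, then apply a Caesar shift of +6.
For able: reverse → elba; then shift: e+6=k, l+6=r, b+6=h, a+6=g.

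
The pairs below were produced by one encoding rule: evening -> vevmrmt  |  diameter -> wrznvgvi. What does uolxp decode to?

Each pair mirrors across the alphabet (e↔v, v↔e, e↔v): positions sum to 25. Letters are reflected about the middle of the alphabet (position → 25−position): Atbash.
Reversing it on uolxp: u↔f, o↔l, l↔o, x↔c, p↔k.

flock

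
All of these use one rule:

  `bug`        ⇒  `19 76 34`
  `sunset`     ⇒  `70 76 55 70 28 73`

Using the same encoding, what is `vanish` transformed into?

b(#2)→19 and u(#21)→76: differences scale by 3, so n = 3·pos + 13. Each letter becomes 3×(its alphabet position, a=1..z=26) + 13.
Applying it to vanish: v=22→79, a=1→16, n=14→55, i=9→40, s=19→70, h=8→37.

79 16 55 40 70 37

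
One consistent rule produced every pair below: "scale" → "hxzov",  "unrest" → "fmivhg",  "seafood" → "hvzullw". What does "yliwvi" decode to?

Each pair mirrors across the alphabet (s↔h, c↔x, a↔z): positions sum to 25. This is the alphabet-reversal cipher (Atbash): a becomes z, b becomes y, etc.
Undoing it on yliwvi: y↔b, l↔o, i↔r, w↔d, v↔e, i↔r.

border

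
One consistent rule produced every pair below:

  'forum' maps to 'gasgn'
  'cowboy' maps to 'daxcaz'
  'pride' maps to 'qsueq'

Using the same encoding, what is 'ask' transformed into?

Vowels shift forward by 12 and consonants shift forward by 1.
For ask: a(vowel)+12=m, s(cons)+1=t, k(cons)+1=l.

mtl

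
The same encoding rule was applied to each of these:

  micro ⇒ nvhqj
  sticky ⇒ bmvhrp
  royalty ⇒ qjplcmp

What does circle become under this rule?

Each letter's alphabet position (a=0..z=25) is mapped through 11·x+11 mod 26 — an affine cipher.
On circle: c(2)→11·2+11≡7=h; i(8)→11·8+11≡21=v; r(17)→11·17+11≡16=q; c(2)→11·2+11≡7=h; l(11)→11·11+11≡2=c; e(4)→11·4+11≡3=d (all mod 26).

hvqhcd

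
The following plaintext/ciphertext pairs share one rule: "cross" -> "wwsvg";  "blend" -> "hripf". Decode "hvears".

onward

Read the word backwards and shift each letter +4.
Decoding hvears: shift back: h−4=d, v−4=r, e−4=a, a−4=w, r−4=n, s−4=o → drawno; then reverse → onward.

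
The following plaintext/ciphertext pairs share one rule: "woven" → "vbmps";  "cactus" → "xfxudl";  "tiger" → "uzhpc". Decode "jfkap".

w(22)→v(21) and o(14)→b(1) fit y≡9x+5 (mod 26); the inverse of 9 mod 26 is 3. Each letter's alphabet position (a=0..z=25) is mapped through 9·x+5 mod 26 — an affine cipher.
Reversing it on jfkap: j(9)→3·(9−5)≡12=m; f(5)→3·(5−5)≡0=a; k(10)→3·(10−5)≡15=p; a(0)→3·(0−5)≡11=l; p(15)→3·(15−5)≡4=e (all mod 26).

maple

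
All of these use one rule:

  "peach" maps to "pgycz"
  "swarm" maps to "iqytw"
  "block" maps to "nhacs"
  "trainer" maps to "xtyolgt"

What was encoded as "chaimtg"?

p(15)→p(15) and e(4)→g(6) fit y≡15x+24 (mod 26); the inverse of 15 mod 26 is 7. Treating letters as 0–25, the rule is x ↦ 15x + 24 (mod 26).
Decoding chaimtg: c(2)→7·(2−24)≡2=c; h(7)→7·(7−24)≡11=l; a(0)→7·(0−24)≡14=o; i(8)→7·(8−24)≡18=s; m(12)→7·(12−24)≡20=u; t(19)→7·(19−24)≡17=r; g(6)→7·(6−24)≡4=e (all mod 26).

closure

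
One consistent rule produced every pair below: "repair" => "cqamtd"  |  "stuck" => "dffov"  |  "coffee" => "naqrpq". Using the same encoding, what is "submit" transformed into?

dgmytf

Shifts by position in repair: pos 0: r→c (+11), pos 1: e→q (+12), pos 2: p→a (+11), pos 3: a→m (+12) — repeating every 2. It's a Vigenère-style cipher with numeric key [11,12]: position i shifts by key[i mod 2].
Applying it to submit: s+11=d, u+12=g, b+11=m, m+12=y, i+11=t, t+12=f.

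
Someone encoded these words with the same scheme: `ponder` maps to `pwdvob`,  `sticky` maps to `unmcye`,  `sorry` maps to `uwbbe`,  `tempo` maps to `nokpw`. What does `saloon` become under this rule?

p(15)→p(15) and o(14)→w(22) fit y≡19x+16 (mod 26); the inverse of 19 mod 26 is 11. Each letter's alphabet position (a=0..z=25) is mapped through 19·x+16 mod 26 — an affine cipher.
For saloon: s(18)→19·18+16≡20=u; a(0)→19·0+16≡16=q; l(11)→19·11+16≡17=r; o(14)→19·14+16≡22=w; o(14)→19·14+16≡22=w; n(13)→19·13+16≡3=d (all mod 26).

uqrwwd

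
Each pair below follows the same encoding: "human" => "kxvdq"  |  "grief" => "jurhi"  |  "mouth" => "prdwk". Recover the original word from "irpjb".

foggy

Shifts by position in human: pos 0: h→k (+3), pos 1: u→x (+3), pos 2: m→v (+9), pos 3: a→d (+3), pos 4: n→q (+3) — repeating every 3. A repeating key of period 3 is used — shifts +3, +3, +9 over and over.
Decoding irpjb: i−3=f, r−3=o, p−9=g, j−3=g, b−3=y.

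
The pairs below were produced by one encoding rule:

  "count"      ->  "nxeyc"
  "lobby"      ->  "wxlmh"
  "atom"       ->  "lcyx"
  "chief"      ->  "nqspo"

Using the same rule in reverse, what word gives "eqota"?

their

Shifts by position in count: pos 0: c→n (+11), pos 1: o→x (+9), pos 2: u→e (+10), pos 3: n→y (+11), pos 4: t→c (+9) — repeating every 3. It's a Vigenère-style cipher with numeric key [11,9,10]: position i shifts by key[i mod 3].
Undoing it on eqota: e−11=t, q−9=h, o−10=e, t−11=i, a−9=r.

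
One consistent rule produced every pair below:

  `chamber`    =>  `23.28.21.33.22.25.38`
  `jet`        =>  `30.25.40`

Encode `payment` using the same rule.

c is letter #3 and maps to 23: an offset of 20. Each letter is replaced by its alphabet position (a=1..z=26) + 20.
Applying it to payment: p=16→36, a=1→21, y=25→45, m=13→33, e=5→25, n=14→34, t=20→40.

36.21.45.33.25.34.40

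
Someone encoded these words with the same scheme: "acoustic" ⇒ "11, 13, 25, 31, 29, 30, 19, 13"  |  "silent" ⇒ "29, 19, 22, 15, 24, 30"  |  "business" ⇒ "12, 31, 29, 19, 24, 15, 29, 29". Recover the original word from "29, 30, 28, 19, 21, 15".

Letters become their 1-based position plus 10 (so a→11, b→12, …).
Decoding 29, 30, 28, 19, 21, 15: 29→(29−10)÷1=19=s, 30→(30−10)÷1=20=t, 28→(28−10)÷1=18=r, 19→(19−10)÷1=9=i, 21→(21−10)÷1=11=k, 15→(15−10)÷1=5=e.

strike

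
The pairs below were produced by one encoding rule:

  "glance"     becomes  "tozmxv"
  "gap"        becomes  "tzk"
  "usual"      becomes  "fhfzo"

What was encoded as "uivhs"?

fresh

Each letter is replaced by its mirror in the alphabet: a↔z, b↔y, c↔x, and so on (the Atbash cipher).
Undoing it on uivhs: u↔f, i↔r, v↔e, h↔s, s↔h.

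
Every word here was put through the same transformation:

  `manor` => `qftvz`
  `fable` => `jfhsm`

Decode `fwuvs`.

brook

In manor: m→q is +4, a→f is +5, n→t is +6, o→v is +7 — the shift increases by 1 each position. Each letter shifts forward by (position + 4), i.e. 4, 5, 6, … — the shift grows by one for each successive letter.
Reversing it on fwuvs: f−4=b, w−5=r, u−6=o, v−7=o, s−8=k.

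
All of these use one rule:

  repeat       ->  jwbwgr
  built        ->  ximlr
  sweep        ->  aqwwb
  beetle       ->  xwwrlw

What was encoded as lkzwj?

r(17)→j(9) and e(4)→w(22) fit y≡17x+6 (mod 26); the inverse of 17 mod 26 is 23. Each letter's alphabet position (a=0..z=25) is mapped through 17·x+6 mod 26 — an affine cipher.
Undoing it on lkzwj: l(11)→23·(11−6)≡11=l; k(10)→23·(10−6)≡14=o; z(25)→23·(25−6)≡21=v; w(22)→23·(22−6)≡4=e; j(9)→23·(9−6)≡17=r (all mod 26).

lover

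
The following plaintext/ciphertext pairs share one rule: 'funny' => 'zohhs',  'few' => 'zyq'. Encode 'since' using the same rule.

mchwy

Compare letters: f→z is +20, u→o is +20, n→h is +20 — a constant shift. It's a constant shift of +20 (ROT20).
Applying it to since: s+20=m, i+20=c, n+20=h, c+20=w, e+20=y.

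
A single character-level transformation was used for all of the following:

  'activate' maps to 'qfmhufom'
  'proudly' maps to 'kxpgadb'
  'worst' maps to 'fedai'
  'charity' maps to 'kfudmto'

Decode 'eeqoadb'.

process

The output letters match the input read backwards, each shifted +12: activate reversed is etavitca. The word is reversed, then every letter is shifted forward by 12.
Decoding eeqoadb: shift back: e−12=s, e−12=s, q−12=e, o−12=c, a−12=o, d−12=r, b−12=p → ssecorp; then reverse → process.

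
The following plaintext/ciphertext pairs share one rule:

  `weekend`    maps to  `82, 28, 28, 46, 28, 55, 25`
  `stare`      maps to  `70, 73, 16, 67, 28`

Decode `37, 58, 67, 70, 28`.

w(#23)→82 and e(#5)→28: differences scale by 3, so n = 3·pos + 13. The formula is n = 3×(alphabet index, a=1) + 13.
Undoing it on 37, 58, 67, 70, 28: 37→(37−13)÷3=8=h, 58→(58−13)÷3=15=o, 67→(67−13)÷3=18=r, 70→(70−13)÷3=19=s, 28→(28−13)÷3=5=e.

horse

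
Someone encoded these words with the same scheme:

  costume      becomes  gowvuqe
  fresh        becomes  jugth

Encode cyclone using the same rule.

gpqneae

The output letters match the input read backwards, each shifted +2: costume reversed is emutsoc. Two steps: reverse the string, then apply a Caesar shift of +2.
For cyclone: reverse → enolcyc; then shift: e+2=g, n+2=p, o+2=q, l+2=n, c+2=e, y+2=a, c+2=e.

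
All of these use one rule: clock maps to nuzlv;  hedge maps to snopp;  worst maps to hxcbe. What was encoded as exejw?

Shifts by position in clock: pos 0: c→n (+11), pos 1: l→u (+9), pos 2: o→z (+11), pos 3: c→l (+9) — repeating every 2. A repeating key of period 2 is used — shifts +11, +9 over and over.
Decoding exejw: e−11=t, x−9=o, e−11=t, j−9=a, w−11=l.

total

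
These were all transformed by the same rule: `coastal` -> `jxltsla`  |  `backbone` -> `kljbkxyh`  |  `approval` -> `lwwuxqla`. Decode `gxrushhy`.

fourteen

c(2)→j(9) and o(14)→x(23) fit y≡25x+11 (mod 26); the inverse of 25 mod 26 is 25. This is an affine cipher: with a=0,…,z=25, each position x becomes (25x+11) mod 26.
Reversing it on gxrushhy: g(6)→25·(6−11)≡5=f; x(23)→25·(23−11)≡14=o; r(17)→25·(17−11)≡20=u; u(20)→25·(20−11)≡17=r; s(18)→25·(18−11)≡19=t; h(7)→25·(7−11)≡4=e; h(7)→25·(7−11)≡4=e; y(24)→25·(24−11)≡13=n (all mod 26).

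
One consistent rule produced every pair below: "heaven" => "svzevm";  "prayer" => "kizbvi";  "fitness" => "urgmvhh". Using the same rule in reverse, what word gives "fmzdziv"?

unaware

Letters are reflected about the middle of the alphabet (position → 25−position): Atbash.
Undoing it on fmzdziv: f↔u, m↔n, z↔a, d↔w, z↔a, i↔r, v↔e.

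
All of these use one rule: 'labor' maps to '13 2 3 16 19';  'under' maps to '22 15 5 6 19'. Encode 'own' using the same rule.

l is letter #12 and maps to 13: an offset of 1. Letters become their 1-based position plus 1 (so a→2, b→3, …).
On own: o=15→16, w=23→24, n=14→15.

16 24 15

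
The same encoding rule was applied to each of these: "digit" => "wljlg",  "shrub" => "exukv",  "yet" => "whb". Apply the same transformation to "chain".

qldkf

Read the word backwards and shift each letter +3.
Applying it to chain: reverse → niahc; then shift: n+3=q, i+3=l, a+3=d, h+3=k, c+3=f.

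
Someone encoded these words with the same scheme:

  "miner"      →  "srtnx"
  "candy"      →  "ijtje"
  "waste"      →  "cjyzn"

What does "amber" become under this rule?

The shift depends on letter class: consonant m→s is +6, but vowel i→r is +9. Vowels shift forward by 9 and consonants shift forward by 6.
Applying it to amber: a(vowel)+9=j, m(cons)+6=s, b(cons)+6=h, e(vowel)+9=n, r(cons)+6=x.

jshnx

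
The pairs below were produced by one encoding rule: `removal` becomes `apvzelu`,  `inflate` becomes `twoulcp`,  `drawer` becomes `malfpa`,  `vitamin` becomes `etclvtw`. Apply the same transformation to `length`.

upwpcq

The shift depends on letter class: consonant r→a is +9, but vowel e→p is +11. Two shifts are in play — +11 for a/e/i/o/u, +9 for every other letter.
On length: l(cons)+9=u, e(vowel)+11=p, n(cons)+9=w, g(cons)+9=p, t(cons)+9=c, h(cons)+9=q.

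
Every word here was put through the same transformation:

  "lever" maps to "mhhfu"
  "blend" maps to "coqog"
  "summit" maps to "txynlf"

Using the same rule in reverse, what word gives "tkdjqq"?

It's a Vigenère-style cipher with numeric key [1,3,12]: position i shifts by key[i mod 3].
Decoding tkdjqq: t−1=s, k−3=h, d−12=r, j−1=i, q−3=n, q−12=e.

shrine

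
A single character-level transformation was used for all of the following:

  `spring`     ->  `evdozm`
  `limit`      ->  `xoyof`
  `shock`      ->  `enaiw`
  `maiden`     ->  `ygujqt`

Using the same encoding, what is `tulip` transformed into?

faxob

Shifts by position in spring: pos 0: s→e (+12), pos 1: p→v (+6), pos 2: r→d (+12), pos 3: i→o (+6) — repeating every 2. The shifts repeat in a cycle of length 2: positions 0,1,… shift by +12, +6, then the pattern repeats.
Applying it to tulip: t+12=f, u+6=a, l+12=x, i+6=o, p+12=b.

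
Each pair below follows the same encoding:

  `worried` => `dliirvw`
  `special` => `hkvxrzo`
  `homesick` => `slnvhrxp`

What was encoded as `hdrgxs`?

switch

Each pair mirrors across the alphabet (w↔d, o↔l, r↔i): positions sum to 25. Letters are reflected about the middle of the alphabet (position → 25−position): Atbash.
Decoding hdrgxs: h↔s, d↔w, r↔i, g↔t, x↔c, s↔h.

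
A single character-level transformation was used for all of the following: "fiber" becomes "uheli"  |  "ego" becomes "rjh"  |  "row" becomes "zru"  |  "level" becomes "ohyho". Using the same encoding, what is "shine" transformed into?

Read the word backwards and shift each letter +3.
For shine: reverse → enihs; then shift: e+3=h, n+3=q, i+3=l, h+3=k, s+3=v.

hqlkv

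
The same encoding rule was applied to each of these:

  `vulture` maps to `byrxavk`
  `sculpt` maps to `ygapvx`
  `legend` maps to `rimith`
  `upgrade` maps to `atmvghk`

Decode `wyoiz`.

Shifts by position in vulture: pos 0: v→b (+6), pos 1: u→y (+4), pos 2: l→r (+6), pos 3: t→x (+4) — repeating every 2. The shifts repeat in a cycle of length 2: positions 0,1,… shift by +6, +4, then the pattern repeats.
Undoing it on wyoiz: w−6=q, y−4=u, o−6=i, i−4=e, z−6=t.

quiet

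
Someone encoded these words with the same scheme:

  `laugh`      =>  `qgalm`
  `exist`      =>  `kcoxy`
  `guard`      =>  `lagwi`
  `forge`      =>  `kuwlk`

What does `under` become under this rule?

Two shifts are in play — +6 for a/e/i/o/u, +5 for every other letter.
For under: u(vowel)+6=a, n(cons)+5=s, d(cons)+5=i, e(vowel)+6=k, r(cons)+5=w.

asikw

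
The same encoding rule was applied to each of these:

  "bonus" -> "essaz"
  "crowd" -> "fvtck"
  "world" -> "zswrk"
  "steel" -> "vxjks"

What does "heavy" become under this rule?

kifbf

In bonus: b→e is +3, o→s is +4, n→s is +5, u→a is +6 — the shift increases by 1 each position. Letter i (0-indexed) is shifted by i+3, so successive shifts are 3, 4, 5, ….
Applying it to heavy: h+3=k, e+4=i, a+5=f, v+6=b, y+7=f.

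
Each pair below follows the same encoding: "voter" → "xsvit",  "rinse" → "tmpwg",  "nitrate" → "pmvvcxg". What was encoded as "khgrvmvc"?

identity

Shifts by position in voter: pos 0: v→x (+2), pos 1: o→s (+4), pos 2: t→v (+2), pos 3: e→i (+4) — repeating every 2. The shifts repeat in a cycle of length 2: positions 0,1,… shift by +2, +4, then the pattern repeats.
Reversing it on khgrvmvc: k−2=i, h−4=d, g−2=e, r−4=n, v−2=t, m−4=i, v−2=t, c−4=y.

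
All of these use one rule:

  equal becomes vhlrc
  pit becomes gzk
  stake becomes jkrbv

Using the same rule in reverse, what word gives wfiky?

forth

It's a constant shift of +17 (ROT17).
Decoding wfiky: w−17=f, f−17=o, i−17=r, k−17=t, y−17=h.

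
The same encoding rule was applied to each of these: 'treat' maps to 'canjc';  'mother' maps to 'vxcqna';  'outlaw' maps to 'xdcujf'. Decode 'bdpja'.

Compare letters: t→c is +9, r→a is +9, e→n is +9 — a constant shift. This is a Caesar cipher with shift 9.
Decoding bdpja: b−9=s, d−9=u, p−9=g, j−9=a, a−9=r.

sugar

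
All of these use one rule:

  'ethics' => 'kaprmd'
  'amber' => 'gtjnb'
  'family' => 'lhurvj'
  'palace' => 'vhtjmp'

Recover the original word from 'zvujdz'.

tomato

In ethics: e→k is +6, t→a is +7, h→p is +8, i→r is +9 — the shift increases by 1 each position. Each letter shifts forward by (position + 6), i.e. 6, 7, 8, … — the shift grows by one for each successive letter.
Decoding zvujdz: z−6=t, v−7=o, u−8=m, j−9=a, d−10=t, z−11=o.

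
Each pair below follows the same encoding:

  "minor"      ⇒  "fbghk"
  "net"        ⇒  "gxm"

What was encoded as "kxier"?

Compare letters: m→f is +19, i→b is +19, n→g is +19 — a constant shift. Every letter moves 19 places later in the alphabet, wrapping around z→a.
Reversing it on kxier: k−19=r, x−19=e, i−19=p, e−19=l, r−19=y.

reply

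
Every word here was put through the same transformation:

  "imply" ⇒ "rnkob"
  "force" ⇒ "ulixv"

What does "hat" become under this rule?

szg

Each pair mirrors across the alphabet (i↔r, m↔n, p↔k): positions sum to 25. Letters are reflected about the middle of the alphabet (position → 25−position): Atbash.
For hat: h↔s, a↔z, t↔g.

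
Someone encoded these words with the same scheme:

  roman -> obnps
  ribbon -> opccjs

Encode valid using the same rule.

ejmbw

Read the word backwards and shift each letter +1.
For valid: reverse → dilav; then shift: d+1=e, i+1=j, l+1=m, a+1=b, v+1=w.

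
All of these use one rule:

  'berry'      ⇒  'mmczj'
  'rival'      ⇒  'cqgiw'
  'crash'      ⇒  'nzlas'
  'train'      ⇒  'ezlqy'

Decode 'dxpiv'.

The shifts repeat in a cycle of length 2: positions 0,1,… shift by +11, +8, then the pattern repeats.
Reversing it on dxpiv: d−11=s, x−8=p, p−11=e, i−8=a, v−11=k.

speak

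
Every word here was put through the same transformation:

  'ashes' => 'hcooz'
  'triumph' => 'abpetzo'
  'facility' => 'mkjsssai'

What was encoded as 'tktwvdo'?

mammoth

Shifts by position in ashes: pos 0: a→h (+7), pos 1: s→c (+10), pos 2: h→o (+7), pos 3: e→o (+10) — repeating every 2. The shifts repeat in a cycle of length 2: positions 0,1,… shift by +7, +10, then the pattern repeats.
Reversing it on tktwvdo: t−7=m, k−10=a, t−7=m, w−10=m, v−7=o, d−10=t, o−7=h.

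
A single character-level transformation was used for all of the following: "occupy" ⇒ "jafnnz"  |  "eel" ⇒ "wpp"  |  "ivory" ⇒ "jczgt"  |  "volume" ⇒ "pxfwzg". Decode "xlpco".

The output letters match the input read backwards, each shifted +11: occupy reversed is ypucco. The word is reversed, then every letter is shifted forward by 11.
Undoing it on xlpco: shift back: x−11=m, l−11=a, p−11=e, c−11=r, o−11=d → maerd; then reverse → dream.

dream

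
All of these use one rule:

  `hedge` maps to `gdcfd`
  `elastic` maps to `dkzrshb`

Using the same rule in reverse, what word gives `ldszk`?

metal

Compare letters: h→g is +25, e→d is +25, d→c is +25 — a constant shift. This is a Caesar cipher with shift 25.
Decoding ldszk: l−25=m, d−25=e, s−25=t, z−25=a, k−25=l.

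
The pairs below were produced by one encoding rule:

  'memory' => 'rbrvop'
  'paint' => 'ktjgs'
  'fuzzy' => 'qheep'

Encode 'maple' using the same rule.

m(12)→r(17) and e(4)→b(1) fit y≡15x+19 (mod 26); the inverse of 15 mod 26 is 7. Each letter's alphabet position (a=0..z=25) is mapped through 15·x+19 mod 26 — an affine cipher.
Applying it to maple: m(12)→15·12+19≡17=r; a(0)→15·0+19≡19=t; p(15)→15·15+19≡10=k; l(11)→15·11+19≡2=c; e(4)→15·4+19≡1=b (all mod 26).

rtkcb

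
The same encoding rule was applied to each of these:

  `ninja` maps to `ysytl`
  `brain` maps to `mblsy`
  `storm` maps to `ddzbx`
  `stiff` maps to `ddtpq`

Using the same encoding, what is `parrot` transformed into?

A repeating key of period 2 is used — shifts +11, +10 over and over.
For parrot: p+11=a, a+10=k, r+11=c, r+10=b, o+11=z, t+10=d.

akcbzd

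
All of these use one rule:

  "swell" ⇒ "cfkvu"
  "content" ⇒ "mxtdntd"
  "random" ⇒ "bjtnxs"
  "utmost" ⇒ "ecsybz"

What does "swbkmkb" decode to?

Shifts by position in swell: pos 0: s→c (+10), pos 1: w→f (+9), pos 2: e→k (+6), pos 3: l→v (+10), pos 4: l→u (+9) — repeating every 3. It's a Vigenère-style cipher with numeric key [10,9,6]: position i shifts by key[i mod 3].
Decoding swbkmkb: s−10=i, w−9=n, b−6=v, k−10=a, m−9=d, k−6=e, b−10=r.

invader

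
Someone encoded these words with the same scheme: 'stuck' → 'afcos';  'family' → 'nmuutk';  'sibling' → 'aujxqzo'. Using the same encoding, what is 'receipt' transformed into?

zqkqqbb

Shifts by position in stuck: pos 0: s→a (+8), pos 1: t→f (+12), pos 2: u→c (+8), pos 3: c→o (+12) — repeating every 2. It's a Vigenère-style cipher with numeric key [8,12]: position i shifts by key[i mod 2].
For receipt: r+8=z, e+12=q, c+8=k, e+12=q, i+8=q, p+12=b, t+8=b.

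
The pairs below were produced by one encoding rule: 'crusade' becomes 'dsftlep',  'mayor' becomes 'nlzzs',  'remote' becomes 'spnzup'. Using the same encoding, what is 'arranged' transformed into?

lsslohpe

The shift depends on letter class: consonant c→d is +1, but vowel u→f is +11. The rule splits by letter class: vowels +11, consonants +1.
For arranged: a(vowel)+11=l, r(cons)+1=s, r(cons)+1=s, a(vowel)+11=l, n(cons)+1=o, g(cons)+1=h, e(vowel)+11=p, d(cons)+1=e.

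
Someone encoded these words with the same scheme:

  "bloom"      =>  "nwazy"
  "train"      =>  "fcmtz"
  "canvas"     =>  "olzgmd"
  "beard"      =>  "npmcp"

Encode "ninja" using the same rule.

ztzum

Shifts by position in bloom: pos 0: b→n (+12), pos 1: l→w (+11), pos 2: o→a (+12), pos 3: o→z (+11) — repeating every 2. The shifts repeat in a cycle of length 2: positions 0,1,… shift by +12, +11, then the pattern repeats.
Applying it to ninja: n+12=z, i+11=t, n+12=z, j+11=u, a+12=m.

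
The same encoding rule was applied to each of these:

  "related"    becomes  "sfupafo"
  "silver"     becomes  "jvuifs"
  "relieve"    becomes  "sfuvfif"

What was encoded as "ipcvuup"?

This is an affine cipher: with a=0,…,z=25, each position x becomes (17x+15) mod 26.
Undoing it on ipcvuup: i(8)→23·(8−15)≡21=v; p(15)→23·(15−15)≡0=a; c(2)→23·(2−15)≡13=n; v(21)→23·(21−15)≡8=i; u(20)→23·(20−15)≡11=l; u(20)→23·(20−15)≡11=l; p(15)→23·(15−15)≡0=a (all mod 26).

vanilla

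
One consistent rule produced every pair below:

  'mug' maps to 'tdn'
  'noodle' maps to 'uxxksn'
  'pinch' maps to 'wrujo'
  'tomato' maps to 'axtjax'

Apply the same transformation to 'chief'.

jornm

The shift depends on letter class: consonant m→t is +7, but vowel u→d is +9. The rule splits by letter class: vowels +9, consonants +7.
For chief: c(cons)+7=j, h(cons)+7=o, i(vowel)+9=r, e(vowel)+9=n, f(cons)+7=m.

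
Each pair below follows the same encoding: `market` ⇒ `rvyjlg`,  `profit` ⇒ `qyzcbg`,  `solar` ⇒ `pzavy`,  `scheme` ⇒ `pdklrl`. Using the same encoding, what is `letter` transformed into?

m(12)→r(17) and a(0)→v(21) fit y≡17x+21 (mod 26); the inverse of 17 mod 26 is 23. Treating letters as 0–25, the rule is x ↦ 17x + 21 (mod 26).
On letter: l(11)→17·11+21≡0=a; e(4)→17·4+21≡11=l; t(19)→17·19+21≡6=g; t(19)→17·19+21≡6=g; e(4)→17·4+21≡11=l; r(17)→17·17+21≡24=y (all mod 26).

alggly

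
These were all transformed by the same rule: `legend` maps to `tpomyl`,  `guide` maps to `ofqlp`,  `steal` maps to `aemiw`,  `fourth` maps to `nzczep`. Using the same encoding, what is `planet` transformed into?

xwivpb

Shifts by position in legend: pos 0: l→t (+8), pos 1: e→p (+11), pos 2: g→o (+8), pos 3: e→m (+8), pos 4: n→y (+11), pos 5: d→l (+8) — repeating every 3. The shifts repeat in a cycle of length 3: positions 0,1,… shift by +8, +11, +8, then the pattern repeats.
On planet: p+8=x, l+11=w, a+8=i, n+8=v, e+11=p, t+8=b.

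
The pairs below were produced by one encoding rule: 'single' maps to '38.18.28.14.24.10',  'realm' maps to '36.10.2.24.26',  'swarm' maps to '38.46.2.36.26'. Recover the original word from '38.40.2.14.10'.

s(#19)→38 and i(#9)→18: differences scale by 2, so n = 2·pos + 0. Each letter becomes 2×(its alphabet position, a=1..z=26).
Undoing it on 38.40.2.14.10: 38→(38−0)÷2=19=s, 40→(40−0)÷2=20=t, 2→(2−0)÷2=1=a, 14→(14−0)÷2=7=g, 10→(10−0)÷2=5=e.

stage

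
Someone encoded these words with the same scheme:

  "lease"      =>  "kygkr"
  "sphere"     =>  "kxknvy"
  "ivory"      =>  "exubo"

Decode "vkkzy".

The output letters match the input read backwards, each shifted +6: lease reversed is esael. Two steps: reverse the string, then apply a Caesar shift of +6.
Reversing it on vkkzy: shift back: v−6=p, k−6=e, k−6=e, z−6=t, y−6=s → peets; then reverse → steep.

steep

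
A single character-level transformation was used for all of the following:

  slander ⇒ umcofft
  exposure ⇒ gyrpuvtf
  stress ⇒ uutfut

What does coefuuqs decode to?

ancestor

Shifts by position in slander: pos 0: s→u (+2), pos 1: l→m (+1), pos 2: a→c (+2), pos 3: n→o (+1) — repeating every 2. The shifts repeat in a cycle of length 2: positions 0,1,… shift by +2, +1, then the pattern repeats.
Decoding coefuuqs: c−2=a, o−1=n, e−2=c, f−1=e, u−2=s, u−1=t, q−2=o, s−1=r.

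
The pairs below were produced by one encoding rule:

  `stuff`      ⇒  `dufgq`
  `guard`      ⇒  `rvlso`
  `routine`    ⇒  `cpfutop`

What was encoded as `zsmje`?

orbit

Shifts by position in stuff: pos 0: s→d (+11), pos 1: t→u (+1), pos 2: u→f (+11), pos 3: f→g (+1) — repeating every 2. It's a Vigenère-style cipher with numeric key [11,1]: position i shifts by key[i mod 2].
Decoding zsmje: z−11=o, s−1=r, m−11=b, j−1=i, e−11=t.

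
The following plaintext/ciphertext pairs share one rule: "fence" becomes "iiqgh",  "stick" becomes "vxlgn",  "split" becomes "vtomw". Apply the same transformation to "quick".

tylgn

A repeating key of period 2 is used — shifts +3, +4 over and over.
Applying it to quick: q+3=t, u+4=y, i+3=l, c+4=g, k+3=n.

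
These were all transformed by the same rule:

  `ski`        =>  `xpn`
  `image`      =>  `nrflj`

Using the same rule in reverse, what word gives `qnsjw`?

Compare letters: s→x is +5, k→p is +5, i→n is +5 — a constant shift. Every letter moves 5 places later in the alphabet, wrapping around z→a.
Reversing it on qnsjw: q−5=l, n−5=i, s−5=n, j−5=e, w−5=r.

liner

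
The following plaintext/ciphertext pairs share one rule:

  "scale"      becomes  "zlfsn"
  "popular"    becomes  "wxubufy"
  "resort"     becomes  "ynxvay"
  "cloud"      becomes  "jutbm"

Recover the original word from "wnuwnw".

It's a Vigenère-style cipher with numeric key [7,9,5]: position i shifts by key[i mod 3].
Undoing it on wnuwnw: w−7=p, n−9=e, u−5=p, w−7=p, n−9=e, w−5=r.

pepper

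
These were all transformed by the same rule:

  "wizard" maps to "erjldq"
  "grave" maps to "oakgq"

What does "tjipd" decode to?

The shift increases by 1 at each position, starting from +8: 8, 9, 10, ….
Reversing it on tjipd: t−8=l, j−9=a, i−10=y, p−11=e, d−12=r.

layer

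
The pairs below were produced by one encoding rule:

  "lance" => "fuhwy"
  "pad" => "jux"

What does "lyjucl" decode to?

Compare letters: l→f is +20, a→u is +20, n→h is +20 — a constant shift. This is a Caesar cipher with shift 20.
Reversing it on lyjucl: l−20=r, y−20=e, j−20=p, u−20=a, c−20=i, l−20=r.

repair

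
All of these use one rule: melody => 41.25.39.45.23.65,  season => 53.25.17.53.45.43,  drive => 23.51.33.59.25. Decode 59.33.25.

m(#13)→41 and e(#5)→25: differences scale by 2, so n = 2·pos + 15. The formula is n = 2×(alphabet index, a=1) + 15.
Reversing it on 59.33.25: 59→(59−15)÷2=22=v, 33→(33−15)÷2=9=i, 25→(25−15)÷2=5=e.

vie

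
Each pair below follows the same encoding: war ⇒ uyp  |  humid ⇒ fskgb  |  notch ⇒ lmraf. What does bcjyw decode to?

delay

Every letter moves 24 places later in the alphabet, wrapping around z→a.
Decoding bcjyw: b−24=d, c−24=e, j−24=l, y−24=a, w−24=y.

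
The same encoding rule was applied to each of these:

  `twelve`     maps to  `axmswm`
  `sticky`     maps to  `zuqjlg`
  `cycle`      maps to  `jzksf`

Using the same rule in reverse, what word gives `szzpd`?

Shifts by position in twelve: pos 0: t→a (+7), pos 1: w→x (+1), pos 2: e→m (+8), pos 3: l→s (+7), pos 4: v→w (+1), pos 5: e→m (+8) — repeating every 3. A repeating key of period 3 is used — shifts +7, +1, +8 over and over.
Decoding szzpd: s−7=l, z−1=y, z−8=r, p−7=i, d−1=c.

lyric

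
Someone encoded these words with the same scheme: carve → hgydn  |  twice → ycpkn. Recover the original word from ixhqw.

In carve: c→h is +5, a→g is +6, r→y is +7, v→d is +8 — the shift increases by 1 each position. Each letter shifts forward by (position + 5), i.e. 5, 6, 7, … — the shift grows by one for each successive letter.
Decoding ixhqw: i−5=d, x−6=r, h−7=a, q−8=i, w−9=n.

drain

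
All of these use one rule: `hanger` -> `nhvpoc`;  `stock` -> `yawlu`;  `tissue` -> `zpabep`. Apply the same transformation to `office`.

Letter i (0-indexed) is shifted by i+6, so successive shifts are 6, 7, 8, ….
For office: o+6=u, f+7=m, f+8=n, i+9=r, c+10=m, e+11=p.

umnrmp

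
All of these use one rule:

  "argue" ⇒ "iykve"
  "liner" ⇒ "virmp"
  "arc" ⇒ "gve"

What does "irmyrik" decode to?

genuine

The output letters match the input read backwards, each shifted +4: argue reversed is eugra. The word is reversed, then every letter is shifted forward by 4.
Decoding irmyrik: shift back: i−4=e, r−4=n, m−4=i, y−4=u, r−4=n, i−4=e, k−4=g → eniuneg; then reverse → genuine.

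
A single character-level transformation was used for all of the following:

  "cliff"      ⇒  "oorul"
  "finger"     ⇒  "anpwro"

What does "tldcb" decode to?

The output letters match the input read backwards, each shifted +9: cliff reversed is ffilc. Two steps: reverse the string, then apply a Caesar shift of +9.
Undoing it on tldcb: shift back: t−9=k, l−9=c, d−9=u, c−9=t, b−9=s → kcuts; then reverse → stuck.

stuck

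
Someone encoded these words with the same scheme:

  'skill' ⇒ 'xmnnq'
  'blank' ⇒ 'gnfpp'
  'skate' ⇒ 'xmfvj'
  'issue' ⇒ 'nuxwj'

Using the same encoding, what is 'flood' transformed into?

kntqi

A repeating key of period 2 is used — shifts +5, +2 over and over.
On flood: f+5=k, l+2=n, o+5=t, o+2=q, d+5=i.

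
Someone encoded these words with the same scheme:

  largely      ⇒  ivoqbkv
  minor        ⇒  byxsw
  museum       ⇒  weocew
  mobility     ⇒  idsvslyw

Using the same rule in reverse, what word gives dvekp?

fault

The output letters match the input read backwards, each shifted +10: largely reversed is ylegral. Two steps: reverse the string, then apply a Caesar shift of +10.
Undoing it on dvekp: shift back: d−10=t, v−10=l, e−10=u, k−10=a, p−10=f → tluaf; then reverse → fault.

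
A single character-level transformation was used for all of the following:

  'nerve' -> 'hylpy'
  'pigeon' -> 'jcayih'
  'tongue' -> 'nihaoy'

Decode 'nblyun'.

Compare letters: n→h is +20, e→y is +20, r→l is +20 — a constant shift. Every letter moves 20 places later in the alphabet, wrapping around z→a.
Undoing it on nblyun: n−20=t, b−20=h, l−20=r, y−20=e, u−20=a, n−20=t.

threat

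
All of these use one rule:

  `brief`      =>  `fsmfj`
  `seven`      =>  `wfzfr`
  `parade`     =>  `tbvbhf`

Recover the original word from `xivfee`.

It's a Vigenère-style cipher with numeric key [4,1]: position i shifts by key[i mod 2].
Undoing it on xivfee: x−4=t, i−1=h, v−4=r, f−1=e, e−4=a, e−1=d.

thread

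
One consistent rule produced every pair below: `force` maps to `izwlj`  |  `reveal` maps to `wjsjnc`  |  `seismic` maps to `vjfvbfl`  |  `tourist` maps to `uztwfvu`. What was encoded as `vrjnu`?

f(5)→i(8) and o(14)→z(25) fit y≡25x+13 (mod 26); the inverse of 25 mod 26 is 25. Treating letters as 0–25, the rule is x ↦ 25x + 13 (mod 26).
Reversing it on vrjnu: v(21)→25·(21−13)≡18=s; r(17)→25·(17−13)≡22=w; j(9)→25·(9−13)≡4=e; n(13)→25·(13−13)≡0=a; u(20)→25·(20−13)≡19=t (all mod 26).

sweat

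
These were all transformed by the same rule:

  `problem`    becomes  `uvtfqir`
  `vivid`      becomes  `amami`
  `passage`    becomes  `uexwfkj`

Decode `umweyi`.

Shifts by position in problem: pos 0: p→u (+5), pos 1: r→v (+4), pos 2: o→t (+5), pos 3: b→f (+4) — repeating every 2. The shifts repeat in a cycle of length 2: positions 0,1,… shift by +5, +4, then the pattern repeats.
Reversing it on umweyi: u−5=p, m−4=i, w−5=r, e−4=a, y−5=t, i−4=e.

pirate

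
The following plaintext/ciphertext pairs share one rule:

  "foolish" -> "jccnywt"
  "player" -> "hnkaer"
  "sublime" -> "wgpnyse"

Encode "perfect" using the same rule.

f(5)→j(9) and o(14)→c(2) fit y≡5x+10 (mod 26); the inverse of 5 mod 26 is 21. Treating letters as 0–25, the rule is x ↦ 5x + 10 (mod 26).
For perfect: p(15)→5·15+10≡7=h; e(4)→5·4+10≡4=e; r(17)→5·17+10≡17=r; f(5)→5·5+10≡9=j; e(4)→5·4+10≡4=e; c(2)→5·2+10≡20=u; t(19)→5·19+10≡1=b (all mod 26).

herjeub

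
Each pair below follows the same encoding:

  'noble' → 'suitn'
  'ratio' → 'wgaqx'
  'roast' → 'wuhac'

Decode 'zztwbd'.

The shift increases by 1 at each position, starting from +5: 5, 6, 7, ….
Reversing it on zztwbd: z−5=u, z−6=t, t−7=m, w−8=o, b−9=s, d−10=t.

utmost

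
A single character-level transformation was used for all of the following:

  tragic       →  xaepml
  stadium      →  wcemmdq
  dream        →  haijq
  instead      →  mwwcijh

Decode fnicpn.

beetle

It's a Vigenère-style cipher with numeric key [4,9]: position i shifts by key[i mod 2].
Decoding fnicpn: f−4=b, n−9=e, i−4=e, c−9=t, p−4=l, n−9=e.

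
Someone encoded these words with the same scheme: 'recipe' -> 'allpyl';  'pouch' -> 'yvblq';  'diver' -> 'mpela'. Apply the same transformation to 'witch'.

fpclq

The shift depends on letter class: consonant r→a is +9, but vowel e→l is +7. Two shifts are in play — +7 for a/e/i/o/u, +9 for every other letter.
On witch: w(cons)+9=f, i(vowel)+7=p, t(cons)+9=c, c(cons)+9=l, h(cons)+9=q.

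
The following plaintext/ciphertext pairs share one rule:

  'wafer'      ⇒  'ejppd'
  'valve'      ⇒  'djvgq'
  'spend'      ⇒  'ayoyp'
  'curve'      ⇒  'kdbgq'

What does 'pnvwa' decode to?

hello

In wafer: w→e is +8, a→j is +9, f→p is +10, e→p is +11 — the shift increases by 1 each position. The shift increases by 1 at each position, starting from +8: 8, 9, 10, ….
Reversing it on pnvwa: p−8=h, n−9=e, v−10=l, w−11=l, a−12=o.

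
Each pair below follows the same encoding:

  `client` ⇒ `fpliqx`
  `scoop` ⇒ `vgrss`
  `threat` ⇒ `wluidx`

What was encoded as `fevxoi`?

castle

It's a Vigenère-style cipher with numeric key [3,4]: position i shifts by key[i mod 2].
Decoding fevxoi: f−3=c, e−4=a, v−3=s, x−4=t, o−3=l, i−4=e.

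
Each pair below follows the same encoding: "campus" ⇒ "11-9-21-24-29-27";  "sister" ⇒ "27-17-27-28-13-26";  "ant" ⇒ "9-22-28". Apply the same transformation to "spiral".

27-24-17-26-9-20

c is letter #3 and maps to 11: an offset of 8. Letters become their 1-based position plus 8 (so a→9, b→10, …).
For spiral: s=19→27, p=16→24, i=9→17, r=18→26, a=1→9, l=12→20.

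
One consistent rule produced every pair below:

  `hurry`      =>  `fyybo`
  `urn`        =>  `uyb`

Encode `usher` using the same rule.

Read the word backwards and shift each letter +7.
On usher: reverse → rehsu; then shift: r+7=y, e+7=l, h+7=o, s+7=z, u+7=b.

ylozb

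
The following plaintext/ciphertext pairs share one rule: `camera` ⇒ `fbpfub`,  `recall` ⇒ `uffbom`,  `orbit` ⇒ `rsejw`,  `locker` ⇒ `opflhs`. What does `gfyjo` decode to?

Shifts by position in camera: pos 0: c→f (+3), pos 1: a→b (+1), pos 2: m→p (+3), pos 3: e→f (+1) — repeating every 2. It's a Vigenère-style cipher with numeric key [3,1]: position i shifts by key[i mod 2].
Decoding gfyjo: g−3=d, f−1=e, y−3=v, j−1=i, o−3=l.

devil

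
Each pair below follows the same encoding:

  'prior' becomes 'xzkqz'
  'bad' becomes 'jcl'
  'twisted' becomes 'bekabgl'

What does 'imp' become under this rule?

kux

The shift depends on letter class: consonant p→x is +8, but vowel i→k is +2. Two shifts are in play — +2 for a/e/i/o/u, +8 for every other letter.
Applying it to imp: i(vowel)+2=k, m(cons)+8=u, p(cons)+8=x.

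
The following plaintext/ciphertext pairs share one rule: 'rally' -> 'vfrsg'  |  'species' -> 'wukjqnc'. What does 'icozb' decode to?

In rally: r→v is +4, a→f is +5, l→r is +6, l→s is +7 — the shift increases by 1 each position. Letter i (0-indexed) is shifted by i+4, so successive shifts are 4, 5, 6, ….
Decoding icozb: i−4=e, c−5=x, o−6=i, z−7=s, b−8=t.

exist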